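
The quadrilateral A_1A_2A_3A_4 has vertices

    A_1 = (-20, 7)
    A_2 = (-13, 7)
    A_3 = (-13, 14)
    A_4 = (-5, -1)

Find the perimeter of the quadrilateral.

48

|A_1A_2| = √((7)² + (0)²) = √49 = 7
|A_2A_3| = √((0)² + (7)²) = √49 = 7
|A_3A_4| = √((8)² + (-15)²) = √289 = 17
|A_4A_1| = √((-15)² + (8)²) = √289 = 17
Perimeter = 7 + 7 + 17 + 17 = 48.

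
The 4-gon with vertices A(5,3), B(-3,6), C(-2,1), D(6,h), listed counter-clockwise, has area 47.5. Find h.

The doubled signed area Σ (x_i y_{i+1} − x_{i+1} y_i) is linear in h.
With h=0 it equals 60; the coefficient of h is -7 (from the two edges through D).
So -7·h + 60 = 2·47.5 = 95 ⇒ h = -5.

-5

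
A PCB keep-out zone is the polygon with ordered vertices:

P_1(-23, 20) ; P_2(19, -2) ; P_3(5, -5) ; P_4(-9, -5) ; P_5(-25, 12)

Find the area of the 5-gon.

Σ = (-334) + (-85) + (-70) + (-233) + (-224) = -946
Area = |Σ|/2 = 473.

473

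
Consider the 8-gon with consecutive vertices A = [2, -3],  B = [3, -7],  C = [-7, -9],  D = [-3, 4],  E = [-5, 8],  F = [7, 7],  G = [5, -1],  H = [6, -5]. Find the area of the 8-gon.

150

Apply the shoelace (surveyor's) formula: 2A = Σ (x_i·y_{i+1} − x_{i+1}·y_i), indices taken mod 8.
Σ = (-5) + (-76) + (-55) + (-4) + (-91) + (-42) + (-19) + (-8) = -300
Area = |Σ|/2 = 150.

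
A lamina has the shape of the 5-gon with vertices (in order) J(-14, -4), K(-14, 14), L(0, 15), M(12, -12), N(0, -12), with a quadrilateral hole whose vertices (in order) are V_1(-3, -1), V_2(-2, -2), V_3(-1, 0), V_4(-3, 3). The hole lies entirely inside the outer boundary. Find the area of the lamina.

471.5

Outer boundary:
J→K: (-14)(14) − (-14)(-4) = -252
K→L: (-14)(15) − (0)(14) = -210
L→M: (0)(-12) − (12)(15) = -180
M→N: (12)(-12) − (0)(-12) = -144
N→J: (0)(-4) − (-14)(-12) = -168
Σ = -954
Area = |Σ|/2 = 477.
Hole:
Apply the shoelace formula: 2A = Σ (x_i·y_{i+1} − x_{i+1}·y_i), indices taken mod 4.
V_1→V_2: (-3)(-2) − (-2)(-1) = 4
V_2→V_3: (-2)(0) − (-1)(-2) = -2
V_3→V_4: (-1)(3) − (-3)(0) = -3
V_4→V_1: (-3)(-1) − (-3)(3) = 12
Σ = 11
Area = |Σ|/2 = 5.5.
Net area = 477 − 5.5 = 471.5.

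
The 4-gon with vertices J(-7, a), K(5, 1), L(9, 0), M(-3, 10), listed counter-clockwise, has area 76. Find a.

Write out the shoelace sum; only the two edges meeting at J involve a:
2·Area = [((-3)·a − (-7)·10) + ((-7)·1 − 5·a)] + 81
       = -8·a + 144 = 152
⇒ a = -1.

-1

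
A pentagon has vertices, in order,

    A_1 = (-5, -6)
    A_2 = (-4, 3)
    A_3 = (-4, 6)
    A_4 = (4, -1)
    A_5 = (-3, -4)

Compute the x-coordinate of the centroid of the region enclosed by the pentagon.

Apply the shoelace (surveyor's) formula. First the cross-terms c_i = x_i·y_{i+1} − x_{i+1}·y_i:
  -39, -12, -20, -19, -2  ⇒  2A = -92, A = -46.
Then Σ (x_i + x_{i+1})·c_i = 444, so x̄ = 444 / (6·(-46)) = -37/23.

-37/23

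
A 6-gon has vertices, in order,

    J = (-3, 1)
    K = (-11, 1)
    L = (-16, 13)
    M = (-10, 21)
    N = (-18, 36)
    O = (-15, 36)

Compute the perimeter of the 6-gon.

88

|JK| = √((-8)² + (0)²) = √64 = 8
|KL| = √((-5)² + (12)²) = √169 = 13
|LM| = √((6)² + (8)²) = √100 = 10
|MN| = √((-8)² + (15)²) = √289 = 17
|NO| = √((3)² + (0)²) = √9 = 3
|OJ| = √((12)² + (-35)²) = √1369 = 37
Perimeter = 8 + 13 + 10 + 17 + 3 + 37 = 88.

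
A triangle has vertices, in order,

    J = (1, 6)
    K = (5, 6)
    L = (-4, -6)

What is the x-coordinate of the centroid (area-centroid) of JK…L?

2/3

Apply the shoelace formula. First the cross-terms c_i = x_i·y_{i+1} − x_{i+1}·y_i:
  -24, -6, -18  ⇒  2A = -48, A = -24.
Then Σ (x_i + x_{i+1})·c_i = -96, so x̄ = -96 / (6·(-24)) = 2/3.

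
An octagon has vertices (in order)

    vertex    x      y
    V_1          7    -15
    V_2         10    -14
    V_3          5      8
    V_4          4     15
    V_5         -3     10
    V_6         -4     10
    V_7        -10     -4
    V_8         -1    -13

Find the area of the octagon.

Σ = (52) + (150) + (43) + (85) + (10) + (116) + (126) + (106) = 688
Area = |Σ|/2 = 344.

344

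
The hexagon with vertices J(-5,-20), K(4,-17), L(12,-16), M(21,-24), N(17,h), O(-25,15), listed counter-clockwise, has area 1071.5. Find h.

12

Write out the shoelace sum; only the two edges meeting at N involve h:
2·Area = [(21·h − 17·(-24)) + (17·15 − (-25)·h)] + 928
       = 46·h + 1591 = 2143
⇒ h = 12.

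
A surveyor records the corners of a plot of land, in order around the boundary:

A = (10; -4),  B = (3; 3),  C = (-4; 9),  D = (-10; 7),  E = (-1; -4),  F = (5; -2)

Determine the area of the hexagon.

106

Σ = (42) + (39) + (62) + (47) + (22) + (0) = 212
Area = |Σ|/2 = 106.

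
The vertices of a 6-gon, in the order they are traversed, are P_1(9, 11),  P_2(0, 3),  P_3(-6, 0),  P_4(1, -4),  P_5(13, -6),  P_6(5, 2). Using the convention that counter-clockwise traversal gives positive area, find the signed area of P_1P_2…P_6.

P_1→P_2: (9)(3) − (0)(11) = 27
P_2→P_3: (0)(0) − (-6)(3) = 18
P_3→P_4: (-6)(-4) − (1)(0) = 24
P_4→P_5: (1)(-6) − (13)(-4) = 46
P_5→P_6: (13)(2) − (5)(-6) = 56
P_6→P_1: (5)(11) − (9)(2) = 37
Σ = 208
Signed area = Σ/2 = 104 (positive ⇒ counter-clockwise traversal).

104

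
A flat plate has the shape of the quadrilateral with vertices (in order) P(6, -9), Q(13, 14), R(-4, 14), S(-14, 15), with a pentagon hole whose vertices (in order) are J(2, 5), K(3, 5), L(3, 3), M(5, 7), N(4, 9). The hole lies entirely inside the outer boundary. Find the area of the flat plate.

298.5

Outer boundary:
Apply the shoelace (surveyor's) formula: 2A = Σ (x_i·y_{i+1} − x_{i+1}·y_i), indices taken mod 4.
Σ = (201) + (238) + (136) + (36) = 611
Area = |Σ|/2 = 305.5.
Hole:
Apply the surveyor's formula: 2A = Σ (x_i·y_{i+1} − x_{i+1}·y_i), indices taken mod 5.
J→K: (2)(5) − (3)(5) = -5
K→L: (3)(3) − (3)(5) = -6
L→M: (3)(7) − (5)(3) = 6
M→N: (5)(9) − (4)(7) = 17
N→J: (4)(5) − (2)(9) = 2
Σ = 14
Area = |Σ|/2 = 7.
Net area = 305.5 − 7 = 298.5.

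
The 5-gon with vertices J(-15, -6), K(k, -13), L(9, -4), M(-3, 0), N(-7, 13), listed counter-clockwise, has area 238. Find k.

-11

The doubled signed area Σ (x_i y_{i+1} − x_{i+1} y_i) is linear in k.
With k=0 it equals 498; the coefficient of k is 2 (from the two edges through K).
So 2·k + 498 = 2·238 = 476 ⇒ k = -11.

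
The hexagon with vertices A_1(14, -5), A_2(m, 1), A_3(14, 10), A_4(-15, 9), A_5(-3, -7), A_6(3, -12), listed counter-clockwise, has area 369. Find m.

The doubled signed area Σ (x_i y_{i+1} − x_{i+1} y_i) is linear in m.
With m=0 it equals 618; the coefficient of m is 15 (from the two edges through A_2).
So 15·m + 618 = 2·369 = 738 ⇒ m = 8.

8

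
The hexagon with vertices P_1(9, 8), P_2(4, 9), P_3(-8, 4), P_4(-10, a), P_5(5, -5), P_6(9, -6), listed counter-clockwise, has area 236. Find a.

-8

The doubled signed area Σ (x_i y_{i+1} − x_{i+1} y_i) is linear in a.
With a=0 it equals 368; the coefficient of a is -13 (from the two edges through P_4).
So -13·a + 368 = 2·236 = 472 ⇒ a = -8.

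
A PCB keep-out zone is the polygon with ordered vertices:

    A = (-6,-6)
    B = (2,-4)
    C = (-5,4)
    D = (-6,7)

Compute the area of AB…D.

45.5

Cross-terms: 36, -12, -11, 78  ⇒  Σ = 91
Area = |Σ|/2 = 45.5.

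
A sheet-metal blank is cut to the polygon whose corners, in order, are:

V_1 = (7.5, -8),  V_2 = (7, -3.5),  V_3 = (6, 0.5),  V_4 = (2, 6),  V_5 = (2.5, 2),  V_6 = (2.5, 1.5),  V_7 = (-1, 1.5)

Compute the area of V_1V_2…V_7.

39.5

Apply the shoelace (surveyor's) formula: 2A = Σ (x_i·y_{i+1} − x_{i+1}·y_i), indices taken mod 7.
V_1→V_2: (7.5)(-3.5) − (7)(-8) = 29.75
V_2→V_3: (7)(0.5) − (6)(-3.5) = 24.5
V_3→V_4: (6)(6) − (2)(0.5) = 35
V_4→V_5: (2)(2) − (2.5)(6) = -11
V_5→V_6: (2.5)(1.5) − (2.5)(2) = -1.25
V_6→V_7: (2.5)(1.5) − (-1)(1.5) = 5.25
V_7→V_1: (-1)(-8) − (7.5)(1.5) = -3.25
Σ = 79
Area = |Σ|/2 = 39.5.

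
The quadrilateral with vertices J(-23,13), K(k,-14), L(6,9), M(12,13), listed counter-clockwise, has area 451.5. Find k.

-18

The doubled signed area Σ (x_i y_{i+1} − x_{i+1} y_i) is linear in k.
With k=0 it equals 831; the coefficient of k is -4 (from the two edges through K).
So -4·k + 831 = 2·451.5 = 903 ⇒ k = -18.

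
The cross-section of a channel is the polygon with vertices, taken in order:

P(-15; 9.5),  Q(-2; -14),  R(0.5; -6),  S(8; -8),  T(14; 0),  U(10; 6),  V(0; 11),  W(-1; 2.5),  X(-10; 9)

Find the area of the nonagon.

332.5

Apply the shoelace (surveyor's) formula: 2A = Σ (x_i·y_{i+1} − x_{i+1}·y_i), indices taken mod 9.
Cross-terms: 229, 19, 44, 112, 84, 110, 11, 16, 40  ⇒  Σ = 665
Area = |Σ|/2 = 332.5.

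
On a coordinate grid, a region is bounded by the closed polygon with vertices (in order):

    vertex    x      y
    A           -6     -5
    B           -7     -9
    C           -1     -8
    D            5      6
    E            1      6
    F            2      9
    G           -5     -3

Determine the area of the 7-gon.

Apply the surveyor's formula: 2A = Σ (x_i·y_{i+1} − x_{i+1}·y_i), indices taken mod 7.
Σ = (19) + (47) + (34) + (24) + (-3) + (39) + (7) = 167
Area = |Σ|/2 = 83.5.

83.5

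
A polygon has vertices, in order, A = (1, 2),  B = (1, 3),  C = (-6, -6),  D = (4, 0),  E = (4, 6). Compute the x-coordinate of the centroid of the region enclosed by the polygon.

32/63

Apply the shoelace (surveyor's) formula. First the cross-terms c_i = x_i·y_{i+1} − x_{i+1}·y_i:
  1, 12, 24, 24, 2  ⇒  2A = 63, A = 31.5.
Then Σ (x_i + x_{i+1})·c_i = 96, so x̄ = 96 / (6·31.5) = 32/63.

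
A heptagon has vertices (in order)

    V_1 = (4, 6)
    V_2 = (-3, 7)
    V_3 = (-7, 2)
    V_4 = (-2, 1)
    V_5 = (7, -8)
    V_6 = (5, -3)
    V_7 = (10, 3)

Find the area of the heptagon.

103.5

Apply the surveyor's formula: 2A = Σ (x_i·y_{i+1} − x_{i+1}·y_i), indices taken mod 7.
Cross-terms: 46, 43, -3, 9, 19, 45, 48  ⇒  Σ = 207
Area = |Σ|/2 = 103.5.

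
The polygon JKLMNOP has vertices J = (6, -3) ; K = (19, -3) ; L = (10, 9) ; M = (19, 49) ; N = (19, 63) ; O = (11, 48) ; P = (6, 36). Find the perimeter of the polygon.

|JK| = √((13)² + (0)²) = √169 = 13
|KL| = √((-9)² + (12)²) = √225 = 15
|LM| = √((9)² + (40)²) = √1681 = 41
|MN| = √((0)² + (14)²) = √196 = 14
|NO| = √((-8)² + (-15)²) = √289 = 17
|OP| = √((-5)² + (-12)²) = √169 = 13
|PJ| = √((0)² + (-39)²) = √1521 = 39
Perimeter = 13 + 15 + 41 + 14 + 17 + 13 + 39 = 152.

152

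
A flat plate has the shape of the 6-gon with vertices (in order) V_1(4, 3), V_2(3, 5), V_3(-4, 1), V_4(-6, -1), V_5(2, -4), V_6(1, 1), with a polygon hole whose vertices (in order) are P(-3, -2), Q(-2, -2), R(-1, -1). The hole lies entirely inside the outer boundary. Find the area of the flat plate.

Outer boundary:
Apply the surveyor's formula: 2A = Σ (x_i·y_{i+1} − x_{i+1}·y_i), indices taken mod 6.
Σ = (11) + (23) + (10) + (26) + (6) + (-1) = 75
Area = |Σ|/2 = 37.5.
Hole:
Cross-terms: 2, 0, -1  ⇒  Σ = 1
Area = |Σ|/2 = 0.5.
Net area = 37.5 − 0.5 = 37.

37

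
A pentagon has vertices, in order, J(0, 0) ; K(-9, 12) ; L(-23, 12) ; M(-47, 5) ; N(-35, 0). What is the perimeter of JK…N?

|JK| = √((-9)² + (12)²) = √225 = 15
|KL| = √((-14)² + (0)²) = √196 = 14
|LM| = √((-24)² + (-7)²) = √625 = 25
|MN| = √((12)² + (-5)²) = √169 = 13
|NJ| = √((35)² + (0)²) = √1225 = 35
Perimeter = 15 + 14 + 25 + 13 + 35 = 102.

102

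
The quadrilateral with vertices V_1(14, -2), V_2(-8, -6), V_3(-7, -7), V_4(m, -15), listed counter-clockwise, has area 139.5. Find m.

The doubled signed area Σ (x_i y_{i+1} − x_{i+1} y_i) is linear in m.
With m=0 it equals 229; the coefficient of m is 5 (from the two edges through V_4).
So 5·m + 229 = 2·139.5 = 279 ⇒ m = 10.

10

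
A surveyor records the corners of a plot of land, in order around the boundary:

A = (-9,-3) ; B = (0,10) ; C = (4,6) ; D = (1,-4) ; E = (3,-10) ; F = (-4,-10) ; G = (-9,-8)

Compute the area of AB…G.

161.5

Apply the surveyor's formula: 2A = Σ (x_i·y_{i+1} − x_{i+1}·y_i), indices taken mod 7.
A→B: (-9)(10) − (0)(-3) = -90
B→C: (0)(6) − (4)(10) = -40
C→D: (4)(-4) − (1)(6) = -22
D→E: (1)(-10) − (3)(-4) = 2
E→F: (3)(-10) − (-4)(-10) = -70
F→G: (-4)(-8) − (-9)(-10) = -58
G→A: (-9)(-3) − (-9)(-8) = -45
Σ = -323
Area = |Σ|/2 = 161.5.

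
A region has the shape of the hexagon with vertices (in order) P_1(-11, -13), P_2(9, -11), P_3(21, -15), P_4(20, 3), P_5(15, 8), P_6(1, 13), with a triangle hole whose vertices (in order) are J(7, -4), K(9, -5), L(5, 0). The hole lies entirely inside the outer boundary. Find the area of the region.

Outer boundary:
Apply the shoelace formula: 2A = Σ (x_i·y_{i+1} − x_{i+1}·y_i), indices taken mod 6.
Cross-terms: 238, 96, 363, 115, 187, 130  ⇒  Σ = 1129
Area = |Σ|/2 = 564.5.
Hole:
Apply the shoelace formula: 2A = Σ (x_i·y_{i+1} − x_{i+1}·y_i), indices taken mod 3.
Cross-terms: 1, 25, -20  ⇒  Σ = 6
Area = |Σ|/2 = 3.
Net area = 564.5 − 3 = 561.5.

561.5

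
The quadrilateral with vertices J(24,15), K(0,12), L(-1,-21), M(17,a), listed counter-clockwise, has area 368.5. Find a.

7

Write out the shoelace sum; only the two edges meeting at M involve a:
2·Area = [((-1)·a − 17·(-21)) + (17·15 − 24·a)] + 300
       = -25·a + 912 = 737
⇒ a = 7.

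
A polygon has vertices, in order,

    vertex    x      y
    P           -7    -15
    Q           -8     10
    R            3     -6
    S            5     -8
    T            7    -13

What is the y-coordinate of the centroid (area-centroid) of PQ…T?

Apply the shoelace formula. First the cross-terms c_i = x_i·y_{i+1} − x_{i+1}·y_i:
  -190, 18, 6, -9, -196  ⇒  2A = -371, A = -185.5.
Then Σ (y_i + y_{i+1})·c_i = 6615, so ȳ = 6615 / (6·(-185.5)) = -315/53.

-315/53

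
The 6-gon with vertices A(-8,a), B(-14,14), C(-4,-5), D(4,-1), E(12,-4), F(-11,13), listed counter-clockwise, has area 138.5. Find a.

The doubled signed area Σ (x_i y_{i+1} − x_{i+1} y_i) is linear in a.
With a=0 it equals 250; the coefficient of a is 3 (from the two edges through A).
So 3·a + 250 = 2·138.5 = 277 ⇒ a = 9.

9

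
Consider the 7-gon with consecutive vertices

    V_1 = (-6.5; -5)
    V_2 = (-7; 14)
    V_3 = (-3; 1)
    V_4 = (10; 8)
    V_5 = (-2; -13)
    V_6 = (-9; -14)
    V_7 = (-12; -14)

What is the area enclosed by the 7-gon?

200.5

Apply the shoelace formula: 2A = Σ (x_i·y_{i+1} − x_{i+1}·y_i), indices taken mod 7.
Σ = (-126) + (35) + (-34) + (-114) + (-89) + (-42) + (-31) = -401
Area = |Σ|/2 = 200.5.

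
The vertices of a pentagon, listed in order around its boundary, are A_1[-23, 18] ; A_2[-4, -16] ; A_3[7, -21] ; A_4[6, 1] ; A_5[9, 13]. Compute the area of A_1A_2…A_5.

A_1→A_2: (-23)(-16) − (-4)(18) = 440
A_2→A_3: (-4)(-21) − (7)(-16) = 196
A_3→A_4: (7)(1) − (6)(-21) = 133
A_4→A_5: (6)(13) − (9)(1) = 69
A_5→A_1: (9)(18) − (-23)(13) = 461
Σ = 1299
Area = |Σ|/2 = 649.5.

649.5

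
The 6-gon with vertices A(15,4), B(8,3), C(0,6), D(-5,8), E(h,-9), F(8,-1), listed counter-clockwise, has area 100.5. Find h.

The doubled signed area Σ (x_i y_{i+1} − x_{i+1} y_i) is linear in h.
With h=0 it equals 255; the coefficient of h is -9 (from the two edges through E).
So -9·h + 255 = 2·100.5 = 201 ⇒ h = 6.

6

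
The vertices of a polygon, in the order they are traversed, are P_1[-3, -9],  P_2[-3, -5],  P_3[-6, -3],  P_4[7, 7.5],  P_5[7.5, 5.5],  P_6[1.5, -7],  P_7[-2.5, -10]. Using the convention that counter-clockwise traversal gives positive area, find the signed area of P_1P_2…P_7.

Σ = (-12) + (-21) + (-24) + (-17.75) + (-60.75) + (-32.5) + (-7.5) = -175.5
Signed area = Σ/2 = -87.75 (negative ⇒ clockwise traversal).

-87.75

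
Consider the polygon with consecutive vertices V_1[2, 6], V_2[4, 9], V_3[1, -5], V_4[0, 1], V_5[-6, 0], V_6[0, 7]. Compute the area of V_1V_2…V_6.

42

Cross-terms: -6, -29, 1, 6, -42, -14  ⇒  Σ = -84
Area = |Σ|/2 = 42.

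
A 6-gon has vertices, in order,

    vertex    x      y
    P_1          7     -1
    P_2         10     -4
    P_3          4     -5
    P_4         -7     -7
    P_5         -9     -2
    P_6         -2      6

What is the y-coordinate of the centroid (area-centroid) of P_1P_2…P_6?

-387/262

Apply the shoelace formula. First the cross-terms c_i = x_i·y_{i+1} − x_{i+1}·y_i:
  -18, -34, -63, -49, -58, -40  ⇒  2A = -262, A = -131.
Then Σ (y_i + y_{i+1})·c_i = 1161, so ȳ = 1161 / (6·(-131)) = -387/262.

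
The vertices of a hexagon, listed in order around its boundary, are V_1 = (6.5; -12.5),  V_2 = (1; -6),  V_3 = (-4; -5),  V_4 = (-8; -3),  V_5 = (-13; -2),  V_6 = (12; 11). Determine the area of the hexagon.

223.5

Apply the shoelace (surveyor's) formula: 2A = Σ (x_i·y_{i+1} − x_{i+1}·y_i), indices taken mod 6.
Σ = (-26.5) + (-29) + (-28) + (-23) + (-119) + (-221.5) = -447
Area = |Σ|/2 = 223.5.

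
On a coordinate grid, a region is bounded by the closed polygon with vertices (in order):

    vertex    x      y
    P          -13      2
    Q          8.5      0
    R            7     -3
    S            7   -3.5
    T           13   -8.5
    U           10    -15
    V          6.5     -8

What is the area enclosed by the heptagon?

P→Q: (-13)(0) − (8.5)(2) = -17
Q→R: (8.5)(-3) − (7)(0) = -25.5
R→S: (7)(-3.5) − (7)(-3) = -3.5
S→T: (7)(-8.5) − (13)(-3.5) = -14
T→U: (13)(-15) − (10)(-8.5) = -110
U→V: (10)(-8) − (6.5)(-15) = 17.5
V→P: (6.5)(2) − (-13)(-8) = -91
Σ = -243.5
Area = |Σ|/2 = 121.75.

121.75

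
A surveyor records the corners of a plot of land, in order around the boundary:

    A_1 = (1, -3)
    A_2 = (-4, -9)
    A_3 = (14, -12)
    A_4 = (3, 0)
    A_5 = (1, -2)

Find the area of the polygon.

91

Σ = (-21) + (174) + (36) + (-6) + (-1) = 182
Area = |Σ|/2 = 91.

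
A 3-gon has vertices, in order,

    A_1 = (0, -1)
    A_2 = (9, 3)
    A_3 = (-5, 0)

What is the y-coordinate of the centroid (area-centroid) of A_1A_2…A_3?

Apply the shoelace formula. First the cross-terms c_i = x_i·y_{i+1} − x_{i+1}·y_i:
  9, 15, 5  ⇒  2A = 29, A = 14.5.
Then Σ (y_i + y_{i+1})·c_i = 58, so ȳ = 58 / (6·14.5) = 2/3.

2/3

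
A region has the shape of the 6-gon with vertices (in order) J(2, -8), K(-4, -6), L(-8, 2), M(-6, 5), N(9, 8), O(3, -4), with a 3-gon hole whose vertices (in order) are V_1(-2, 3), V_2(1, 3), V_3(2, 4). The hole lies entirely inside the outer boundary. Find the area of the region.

147

Outer boundary:
Apply the surveyor's formula: 2A = Σ (x_i·y_{i+1} − x_{i+1}·y_i), indices taken mod 6.
J→K: (2)(-6) − (-4)(-8) = -44
K→L: (-4)(2) − (-8)(-6) = -56
L→M: (-8)(5) − (-6)(2) = -28
M→N: (-6)(8) − (9)(5) = -93
N→O: (9)(-4) − (3)(8) = -60
O→J: (3)(-8) − (2)(-4) = -16
Σ = -297
Area = |Σ|/2 = 148.5.
Hole:
Apply the shoelace (surveyor's) formula: 2A = Σ (x_i·y_{i+1} − x_{i+1}·y_i), indices taken mod 3.
Cross-terms: -9, -2, 14  ⇒  Σ = 3
Area = |Σ|/2 = 1.5.
Net area = 148.5 − 1.5 = 147.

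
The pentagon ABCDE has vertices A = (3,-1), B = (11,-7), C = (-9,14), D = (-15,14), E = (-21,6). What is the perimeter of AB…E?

|AB| = √((8)² + (-6)²) = √100 = 10
|BC| = √((-20)² + (21)²) = √841 = 29
|CD| = √((-6)² + (0)²) = √36 = 6
|DE| = √((-6)² + (-8)²) = √100 = 10
|EA| = √((24)² + (-7)²) = √625 = 25
Perimeter = 10 + 29 + 6 + 10 + 25 = 80.

80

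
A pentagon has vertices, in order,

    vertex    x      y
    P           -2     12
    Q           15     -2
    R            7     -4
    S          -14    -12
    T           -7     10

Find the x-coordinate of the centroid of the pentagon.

-296/195

Apply the shoelace formula. First the cross-terms c_i = x_i·y_{i+1} − x_{i+1}·y_i:
  -176, -46, -140, -224, -64  ⇒  2A = -650, A = -325.
Then Σ (x_i + x_{i+1})·c_i = 2960, so x̄ = 2960 / (6·(-325)) = -296/195.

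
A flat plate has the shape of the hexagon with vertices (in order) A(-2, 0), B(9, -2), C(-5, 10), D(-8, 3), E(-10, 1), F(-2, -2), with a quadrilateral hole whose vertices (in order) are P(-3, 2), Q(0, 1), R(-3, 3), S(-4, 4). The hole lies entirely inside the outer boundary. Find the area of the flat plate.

Outer boundary:
Σ = (4) + (80) + (65) + (22) + (22) + (-4) = 189
Area = |Σ|/2 = 94.5.
Hole:
Apply the shoelace (surveyor's) formula: 2A = Σ (x_i·y_{i+1} − x_{i+1}·y_i), indices taken mod 4.
Cross-terms: -3, 3, 0, 4  ⇒  Σ = 4
Area = |Σ|/2 = 2.
Net area = 94.5 − 2 = 92.5.

92.5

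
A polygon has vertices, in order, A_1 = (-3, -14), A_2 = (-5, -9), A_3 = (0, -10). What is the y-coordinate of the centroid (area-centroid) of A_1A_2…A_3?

Apply the shoelace (surveyor's) formula. First the cross-terms c_i = x_i·y_{i+1} − x_{i+1}·y_i:
  -43, 50, -30  ⇒  2A = -23, A = -11.5.
Then Σ (y_i + y_{i+1})·c_i = 759, so ȳ = 759 / (6·(-11.5)) = -11.

-11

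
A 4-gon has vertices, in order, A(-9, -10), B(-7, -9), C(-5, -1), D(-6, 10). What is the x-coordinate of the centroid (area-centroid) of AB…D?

Apply the surveyor's formula. First the cross-terms c_i = x_i·y_{i+1} − x_{i+1}·y_i:
  11, -38, -56, 150  ⇒  2A = 67, A = 33.5.
Then Σ (x_i + x_{i+1})·c_i = -1354, so x̄ = -1354 / (6·33.5) = -1354/201.

-1354/201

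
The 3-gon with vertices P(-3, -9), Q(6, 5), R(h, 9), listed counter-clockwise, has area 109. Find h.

-7

Write out the shoelace sum; only the two edges meeting at R involve h:
2·Area = [(6·9 − h·5) + (h·(-9) − (-3)·9)] + 39
       = -14·h + 120 = 218
⇒ h = -7.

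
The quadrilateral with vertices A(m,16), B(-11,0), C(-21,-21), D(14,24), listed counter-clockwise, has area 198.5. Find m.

The doubled signed area Σ (x_i y_{i+1} − x_{i+1} y_i) is linear in m.
With m=0 it equals 421; the coefficient of m is -24 (from the two edges through A).
So -24·m + 421 = 2·198.5 = 397 ⇒ m = 1.

1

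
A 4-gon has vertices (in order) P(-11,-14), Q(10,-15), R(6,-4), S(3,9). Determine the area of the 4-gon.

Σ = (305) + (50) + (66) + (57) = 478
Area = |Σ|/2 = 239.

239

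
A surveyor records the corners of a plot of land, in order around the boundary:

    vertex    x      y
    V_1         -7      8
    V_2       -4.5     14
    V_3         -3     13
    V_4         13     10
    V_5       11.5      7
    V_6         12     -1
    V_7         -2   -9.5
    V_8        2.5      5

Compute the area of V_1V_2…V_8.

222.125

Σ = (-62) + (-16.5) + (-199) + (-24) + (-95.5) + (-116) + (13.75) + (55) = -444.25
Area = |Σ|/2 = 222.125.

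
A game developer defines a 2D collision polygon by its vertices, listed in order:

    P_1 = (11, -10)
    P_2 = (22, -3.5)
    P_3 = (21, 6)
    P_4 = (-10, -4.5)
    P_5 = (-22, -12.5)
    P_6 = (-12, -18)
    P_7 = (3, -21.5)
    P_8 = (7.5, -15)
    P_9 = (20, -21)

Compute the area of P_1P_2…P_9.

Apply the surveyor's formula: 2A = Σ (x_i·y_{i+1} − x_{i+1}·y_i), indices taken mod 9.
Σ = (181.5) + (205.5) + (-34.5) + (26) + (246) + (312) + (116.25) + (142.5) + (31) = 1226.25
Area = |Σ|/2 = 613.125.

613.125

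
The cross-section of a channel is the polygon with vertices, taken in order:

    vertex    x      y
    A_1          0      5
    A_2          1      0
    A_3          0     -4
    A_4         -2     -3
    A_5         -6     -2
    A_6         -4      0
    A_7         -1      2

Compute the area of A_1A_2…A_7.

Apply the shoelace formula: 2A = Σ (x_i·y_{i+1} − x_{i+1}·y_i), indices taken mod 7.
A_1→A_2: (0)(0) − (1)(5) = -5
A_2→A_3: (1)(-4) − (0)(0) = -4
A_3→A_4: (0)(-3) − (-2)(-4) = -8
A_4→A_5: (-2)(-2) − (-6)(-3) = -14
A_5→A_6: (-6)(0) − (-4)(-2) = -8
A_6→A_7: (-4)(2) − (-1)(0) = -8
A_7→A_1: (-1)(5) − (0)(2) = -5
Σ = -52
Area = |Σ|/2 = 26.

26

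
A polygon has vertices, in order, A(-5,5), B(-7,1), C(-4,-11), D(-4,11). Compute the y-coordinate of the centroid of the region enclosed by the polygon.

Apply the surveyor's formula. First the cross-terms c_i = x_i·y_{i+1} − x_{i+1}·y_i:
  30, 81, -88, 35  ⇒  2A = 58, A = 29.
Then Σ (y_i + y_{i+1})·c_i = -70, so ȳ = -70 / (6·29) = -35/87.

-35/87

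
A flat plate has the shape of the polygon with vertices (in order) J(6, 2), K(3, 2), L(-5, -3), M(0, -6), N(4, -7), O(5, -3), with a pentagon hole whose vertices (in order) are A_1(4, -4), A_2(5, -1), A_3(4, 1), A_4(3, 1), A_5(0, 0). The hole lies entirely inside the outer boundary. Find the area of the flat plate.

Outer boundary:
Apply Gauss's area formula: 2A = Σ (x_i·y_{i+1} − x_{i+1}·y_i), indices taken mod 6.
Σ = (6) + (1) + (30) + (24) + (23) + (28) = 112
Area = |Σ|/2 = 56.
Hole:
Apply the shoelace (surveyor's) formula: 2A = Σ (x_i·y_{i+1} − x_{i+1}·y_i), indices taken mod 5.
Cross-terms: 16, 9, 1, 0, 0  ⇒  Σ = 26
Area = |Σ|/2 = 13.
Net area = 56 − 13 = 43.

43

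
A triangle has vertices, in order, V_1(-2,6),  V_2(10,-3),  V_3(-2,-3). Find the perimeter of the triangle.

36

|V_1V_2| = √((12)² + (-9)²) = √225 = 15
|V_2V_3| = √((-12)² + (0)²) = √144 = 12
|V_3V_1| = √((0)² + (9)²) = √81 = 9
Perimeter = 15 + 12 + 9 = 36.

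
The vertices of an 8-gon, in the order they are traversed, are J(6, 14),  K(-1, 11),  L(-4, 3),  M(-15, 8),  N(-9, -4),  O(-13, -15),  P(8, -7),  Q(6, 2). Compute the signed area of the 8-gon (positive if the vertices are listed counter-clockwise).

345

Apply the surveyor's formula: 2A = Σ (x_i·y_{i+1} − x_{i+1}·y_i), indices taken mod 8.
Σ = (80) + (41) + (13) + (132) + (83) + (211) + (58) + (72) = 690
Signed area = Σ/2 = 345 (positive ⇒ counter-clockwise traversal).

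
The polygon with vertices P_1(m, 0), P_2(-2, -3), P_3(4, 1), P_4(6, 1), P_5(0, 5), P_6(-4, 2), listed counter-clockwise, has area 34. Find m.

The doubled signed area Σ (x_i y_{i+1} − x_{i+1} y_i) is linear in m.
With m=0 it equals 58; the coefficient of m is -5 (from the two edges through P_1).
So -5·m + 58 = 2·34 = 68 ⇒ m = -2.

-2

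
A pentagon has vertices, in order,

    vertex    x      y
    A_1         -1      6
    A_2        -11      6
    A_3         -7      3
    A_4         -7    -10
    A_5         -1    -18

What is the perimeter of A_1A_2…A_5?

|A_1A_2| = √((-10)² + (0)²) = √100 = 10
|A_2A_3| = √((4)² + (-3)²) = √25 = 5
|A_3A_4| = √((0)² + (-13)²) = √169 = 13
|A_4A_5| = √((6)² + (-8)²) = √100 = 10
|A_5A_1| = √((0)² + (24)²) = √576 = 24
Perimeter = 10 + 5 + 13 + 10 + 24 = 62.

62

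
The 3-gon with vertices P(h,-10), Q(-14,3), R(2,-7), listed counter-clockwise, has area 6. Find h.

The doubled signed area Σ (x_i y_{i+1} − x_{i+1} y_i) is linear in h.
With h=0 it equals -68; the coefficient of h is 10 (from the two edges through P).
So 10·h + -68 = 2·6 = 12 ⇒ h = 8.

8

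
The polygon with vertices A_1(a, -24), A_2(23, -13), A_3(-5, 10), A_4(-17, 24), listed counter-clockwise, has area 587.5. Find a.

Write out the shoelace sum; only the two edges meeting at A_1 involve a:
2·Area = [((-17)·(-24) − a·24) + (a·(-13) − 23·(-24))] + 215
       = -37·a + 1175 = 1175
⇒ a = 0.

0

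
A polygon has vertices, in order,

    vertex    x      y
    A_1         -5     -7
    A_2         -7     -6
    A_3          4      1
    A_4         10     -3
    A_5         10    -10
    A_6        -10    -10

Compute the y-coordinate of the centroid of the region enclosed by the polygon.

-796/137

Apply Gauss's area formula. First the cross-terms c_i = x_i·y_{i+1} − x_{i+1}·y_i:
  -19, 17, -22, -70, -200, 20  ⇒  2A = -274, A = -137.
Then Σ (y_i + y_{i+1})·c_i = 4776, so ȳ = 4776 / (6·(-137)) = -796/137.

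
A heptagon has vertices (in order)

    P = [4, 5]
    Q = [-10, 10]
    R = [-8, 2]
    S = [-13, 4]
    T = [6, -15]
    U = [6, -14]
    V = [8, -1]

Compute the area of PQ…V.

Σ = (90) + (60) + (-6) + (171) + (6) + (106) + (44) = 471
Area = |Σ|/2 = 235.5.

235.5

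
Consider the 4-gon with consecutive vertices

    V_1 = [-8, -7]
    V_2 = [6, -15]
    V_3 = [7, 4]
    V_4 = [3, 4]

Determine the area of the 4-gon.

159

Cross-terms: 162, 129, 16, 11  ⇒  Σ = 318
Area = |Σ|/2 = 159.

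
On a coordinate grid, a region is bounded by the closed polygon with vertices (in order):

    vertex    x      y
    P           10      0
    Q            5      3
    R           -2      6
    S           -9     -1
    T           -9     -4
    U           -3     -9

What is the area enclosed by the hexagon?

154

P→Q: (10)(3) − (5)(0) = 30
Q→R: (5)(6) − (-2)(3) = 36
R→S: (-2)(-1) − (-9)(6) = 56
S→T: (-9)(-4) − (-9)(-1) = 27
T→U: (-9)(-9) − (-3)(-4) = 69
U→P: (-3)(0) − (10)(-9) = 90
Σ = 308
Area = |Σ|/2 = 154.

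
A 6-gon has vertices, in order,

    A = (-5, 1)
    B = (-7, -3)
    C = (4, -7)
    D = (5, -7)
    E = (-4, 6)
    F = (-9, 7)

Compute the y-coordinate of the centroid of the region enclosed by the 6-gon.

-13/27

Apply Gauss's area formula. First the cross-terms c_i = x_i·y_{i+1} − x_{i+1}·y_i:
  22, 61, 7, 2, 26, 26  ⇒  2A = 144, A = 72.
Then Σ (y_i + y_{i+1})·c_i = -208, so ȳ = -208 / (6·72) = -13/27.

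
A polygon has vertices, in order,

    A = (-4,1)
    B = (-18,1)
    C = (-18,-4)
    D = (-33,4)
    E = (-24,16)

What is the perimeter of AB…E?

|AB| = √((-14)² + (0)²) = √196 = 14
|BC| = √((0)² + (-5)²) = √25 = 5
|CD| = √((-15)² + (8)²) = √289 = 17
|DE| = √((9)² + (12)²) = √225 = 15
|EA| = √((20)² + (-15)²) = √625 = 25
Perimeter = 14 + 5 + 17 + 15 + 25 = 76.

76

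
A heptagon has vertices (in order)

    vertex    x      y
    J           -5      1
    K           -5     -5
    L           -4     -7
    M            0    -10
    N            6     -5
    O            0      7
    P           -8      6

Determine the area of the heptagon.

Apply the shoelace (surveyor's) formula: 2A = Σ (x_i·y_{i+1} − x_{i+1}·y_i), indices taken mod 7.
Σ = (30) + (15) + (40) + (60) + (42) + (56) + (22) = 265
Area = |Σ|/2 = 132.5.

132.5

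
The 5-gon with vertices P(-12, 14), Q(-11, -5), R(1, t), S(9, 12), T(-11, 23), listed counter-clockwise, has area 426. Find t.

-8

Write out the shoelace sum; only the two edges meeting at R involve t:
2·Area = [((-11)·t − 1·(-5)) + (1·12 − 9·t)] + 675
       = -20·t + 692 = 852
⇒ t = -8.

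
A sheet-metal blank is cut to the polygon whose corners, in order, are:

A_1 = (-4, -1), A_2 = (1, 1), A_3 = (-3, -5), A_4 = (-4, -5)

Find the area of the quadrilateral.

13

Apply the surveyor's formula: 2A = Σ (x_i·y_{i+1} − x_{i+1}·y_i), indices taken mod 4.
A_1→A_2: (-4)(1) − (1)(-1) = -3
A_2→A_3: (1)(-5) − (-3)(1) = -2
A_3→A_4: (-3)(-5) − (-4)(-5) = -5
A_4→A_1: (-4)(-1) − (-4)(-5) = -16
Σ = -26
Area = |Σ|/2 = 13.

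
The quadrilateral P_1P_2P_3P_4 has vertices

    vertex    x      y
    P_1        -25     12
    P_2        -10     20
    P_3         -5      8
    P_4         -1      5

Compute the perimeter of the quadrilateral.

|P_1P_2| = √((15)² + (8)²) = √289 = 17
|P_2P_3| = √((5)² + (-12)²) = √169 = 13
|P_3P_4| = √((4)² + (-3)²) = √25 = 5
|P_4P_1| = √((-24)² + (7)²) = √625 = 25
Perimeter = 17 + 13 + 5 + 25 = 60.

60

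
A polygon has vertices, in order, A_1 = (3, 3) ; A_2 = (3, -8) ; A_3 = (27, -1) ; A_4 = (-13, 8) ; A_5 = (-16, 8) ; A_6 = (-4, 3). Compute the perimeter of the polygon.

100

|A_1A_2| = √((0)² + (-11)²) = √121 = 11
|A_2A_3| = √((24)² + (7)²) = √625 = 25
|A_3A_4| = √((-40)² + (9)²) = √1681 = 41
|A_4A_5| = √((-3)² + (0)²) = √9 = 3
|A_5A_6| = √((12)² + (-5)²) = √169 = 13
|A_6A_1| = √((7)² + (0)²) = √49 = 7
Perimeter = 11 + 25 + 41 + 3 + 13 + 7 = 100.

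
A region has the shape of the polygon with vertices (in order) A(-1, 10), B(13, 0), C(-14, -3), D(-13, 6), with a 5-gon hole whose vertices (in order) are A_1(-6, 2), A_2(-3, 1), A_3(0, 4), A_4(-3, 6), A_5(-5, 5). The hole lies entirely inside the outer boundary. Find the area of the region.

Outer boundary:
Apply Gauss's area formula: 2A = Σ (x_i·y_{i+1} − x_{i+1}·y_i), indices taken mod 4.
Cross-terms: -130, -39, -123, -124  ⇒  Σ = -416
Area = |Σ|/2 = 208.
Hole:
Apply Gauss's area formula: 2A = Σ (x_i·y_{i+1} − x_{i+1}·y_i), indices taken mod 5.
A_1→A_2: (-6)(1) − (-3)(2) = 0
A_2→A_3: (-3)(4) − (0)(1) = -12
A_3→A_4: (0)(6) − (-3)(4) = 12
A_4→A_5: (-3)(5) − (-5)(6) = 15
A_5→A_1: (-5)(2) − (-6)(5) = 20
Σ = 35
Area = |Σ|/2 = 17.5.
Net area = 208 − 17.5 = 190.5.

190.5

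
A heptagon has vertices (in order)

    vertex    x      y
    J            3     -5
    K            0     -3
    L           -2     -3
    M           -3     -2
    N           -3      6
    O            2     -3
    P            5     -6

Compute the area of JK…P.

25.5

J→K: (3)(-3) − (0)(-5) = -9
K→L: (0)(-3) − (-2)(-3) = -6
L→M: (-2)(-2) − (-3)(-3) = -5
M→N: (-3)(6) − (-3)(-2) = -24
N→O: (-3)(-3) − (2)(6) = -3
O→P: (2)(-6) − (5)(-3) = 3
P→J: (5)(-5) − (3)(-6) = -7
Σ = -51
Area = |Σ|/2 = 25.5.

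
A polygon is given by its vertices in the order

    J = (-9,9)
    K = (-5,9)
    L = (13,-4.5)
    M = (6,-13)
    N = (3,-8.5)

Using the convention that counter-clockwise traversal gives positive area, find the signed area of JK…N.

Apply Gauss's area formula: 2A = Σ (x_i·y_{i+1} − x_{i+1}·y_i), indices taken mod 5.
Cross-terms: -36, -94.5, -142, -12, -49.5  ⇒  Σ = -334
Signed area = Σ/2 = -167 (negative ⇒ clockwise traversal).

-167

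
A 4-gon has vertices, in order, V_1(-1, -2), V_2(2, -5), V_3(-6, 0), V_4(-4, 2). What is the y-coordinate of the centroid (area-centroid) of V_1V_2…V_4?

Apply the shoelace formula. First the cross-terms c_i = x_i·y_{i+1} − x_{i+1}·y_i:
  9, -30, -12, 10  ⇒  2A = -23, A = -11.5.
Then Σ (y_i + y_{i+1})·c_i = 63, so ȳ = 63 / (6·(-11.5)) = -21/23.

-21/23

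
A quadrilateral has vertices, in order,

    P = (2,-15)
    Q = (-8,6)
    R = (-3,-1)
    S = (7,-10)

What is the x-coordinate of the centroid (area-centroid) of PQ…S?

17/26

Apply the shoelace (surveyor's) formula. First the cross-terms c_i = x_i·y_{i+1} − x_{i+1}·y_i:
  -108, 26, 37, -85  ⇒  2A = -130, A = -65.
Then Σ (x_i + x_{i+1})·c_i = -255, so x̄ = -255 / (6·(-65)) = 17/26.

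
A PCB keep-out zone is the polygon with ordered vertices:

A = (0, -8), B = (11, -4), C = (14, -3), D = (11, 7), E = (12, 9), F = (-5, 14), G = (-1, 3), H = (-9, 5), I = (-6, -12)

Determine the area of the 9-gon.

Apply the shoelace formula: 2A = Σ (x_i·y_{i+1} − x_{i+1}·y_i), indices taken mod 9.
Σ = (88) + (23) + (131) + (15) + (213) + (-1) + (22) + (138) + (48) = 677
Area = |Σ|/2 = 338.5.

338.5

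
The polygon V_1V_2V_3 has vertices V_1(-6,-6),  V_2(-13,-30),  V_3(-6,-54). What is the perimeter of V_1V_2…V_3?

|V_1V_2| = √((-7)² + (-24)²) = √625 = 25
|V_2V_3| = √((7)² + (-24)²) = √625 = 25
|V_3V_1| = √((0)² + (48)²) = √2304 = 48
Perimeter = 25 + 25 + 48 = 98.

98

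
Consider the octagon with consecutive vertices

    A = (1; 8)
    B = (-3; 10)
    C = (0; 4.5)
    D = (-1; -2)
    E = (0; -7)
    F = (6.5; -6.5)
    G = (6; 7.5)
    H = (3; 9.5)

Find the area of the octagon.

Apply the shoelace formula: 2A = Σ (x_i·y_{i+1} − x_{i+1}·y_i), indices taken mod 8.
Σ = (34) + (-13.5) + (4.5) + (7) + (45.5) + (87.75) + (34.5) + (14.5) = 214.25
Area = |Σ|/2 = 107.125.

107.125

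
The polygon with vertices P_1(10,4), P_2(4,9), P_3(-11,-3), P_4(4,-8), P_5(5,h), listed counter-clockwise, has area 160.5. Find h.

0

Write out the shoelace sum; only the two edges meeting at P_5 involve h:
2·Area = [(4·h − 5·(-8)) + (5·4 − 10·h)] + 261
       = -6·h + 321 = 321
⇒ h = 0.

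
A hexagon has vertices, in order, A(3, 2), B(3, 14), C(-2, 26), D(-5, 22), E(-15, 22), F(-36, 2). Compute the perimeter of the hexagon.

|AB| = √((0)² + (12)²) = √144 = 12
|BC| = √((-5)² + (12)²) = √169 = 13
|CD| = √((-3)² + (-4)²) = √25 = 5
|DE| = √((-10)² + (0)²) = √100 = 10
|EF| = √((-21)² + (-20)²) = √841 = 29
|FA| = √((39)² + (0)²) = √1521 = 39
Perimeter = 12 + 13 + 5 + 10 + 29 + 39 = 108.

108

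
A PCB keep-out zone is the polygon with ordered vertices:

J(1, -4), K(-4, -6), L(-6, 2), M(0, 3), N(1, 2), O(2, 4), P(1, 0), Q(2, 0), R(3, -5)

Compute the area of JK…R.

Apply the shoelace (surveyor's) formula: 2A = Σ (x_i·y_{i+1} − x_{i+1}·y_i), indices taken mod 9.
Cross-terms: -22, -44, -18, -3, 0, -4, 0, -10, -7  ⇒  Σ = -108
Area = |Σ|/2 = 54.

54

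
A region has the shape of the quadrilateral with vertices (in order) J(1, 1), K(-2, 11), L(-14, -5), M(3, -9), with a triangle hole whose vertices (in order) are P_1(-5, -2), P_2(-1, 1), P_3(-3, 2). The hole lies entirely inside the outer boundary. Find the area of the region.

Outer boundary:
Σ = (13) + (164) + (141) + (12) = 330
Area = |Σ|/2 = 165.
Hole:
P_1→P_2: (-5)(1) − (-1)(-2) = -7
P_2→P_3: (-1)(2) − (-3)(1) = 1
P_3→P_1: (-3)(-2) − (-5)(2) = 16
Σ = 10
Area = |Σ|/2 = 5.
Net area = 165 − 5 = 160.

160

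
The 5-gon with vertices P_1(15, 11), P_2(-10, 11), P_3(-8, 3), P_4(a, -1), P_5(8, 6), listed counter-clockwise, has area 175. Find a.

The doubled signed area Σ (x_i y_{i+1} − x_{i+1} y_i) is linear in a.
With a=0 it equals 347; the coefficient of a is 3 (from the two edges through P_4).
So 3·a + 347 = 2·175 = 350 ⇒ a = 1.

1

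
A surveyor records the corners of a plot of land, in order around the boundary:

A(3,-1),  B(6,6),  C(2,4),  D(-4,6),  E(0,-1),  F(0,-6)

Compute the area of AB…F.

43

Apply the shoelace formula: 2A = Σ (x_i·y_{i+1} − x_{i+1}·y_i), indices taken mod 6.
Cross-terms: 24, 12, 28, 4, 0, 18  ⇒  Σ = 86
Area = |Σ|/2 = 43.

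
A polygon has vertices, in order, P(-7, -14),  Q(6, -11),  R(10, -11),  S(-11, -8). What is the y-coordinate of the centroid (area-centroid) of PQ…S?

-185/17

Apply the shoelace formula. First the cross-terms c_i = x_i·y_{i+1} − x_{i+1}·y_i:
  161, 44, -201, 98  ⇒  2A = 102, A = 51.
Then Σ (y_i + y_{i+1})·c_i = -3330, so ȳ = -3330 / (6·51) = -185/17.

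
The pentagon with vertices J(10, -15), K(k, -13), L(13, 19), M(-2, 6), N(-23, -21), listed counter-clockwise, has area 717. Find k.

The doubled signed area Σ (x_i y_{i+1} − x_{i+1} y_i) is linear in k.
With k=0 it equals 890; the coefficient of k is 34 (from the two edges through K).
So 34·k + 890 = 2·717 = 1434 ⇒ k = 16.

16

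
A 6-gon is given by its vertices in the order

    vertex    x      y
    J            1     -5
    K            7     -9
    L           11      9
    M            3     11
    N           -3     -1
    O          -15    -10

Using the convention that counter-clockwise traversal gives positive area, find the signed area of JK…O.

206

Apply Gauss's area formula: 2A = Σ (x_i·y_{i+1} − x_{i+1}·y_i), indices taken mod 6.
Σ = (26) + (162) + (94) + (30) + (15) + (85) = 412
Signed area = Σ/2 = 206 (positive ⇒ counter-clockwise traversal).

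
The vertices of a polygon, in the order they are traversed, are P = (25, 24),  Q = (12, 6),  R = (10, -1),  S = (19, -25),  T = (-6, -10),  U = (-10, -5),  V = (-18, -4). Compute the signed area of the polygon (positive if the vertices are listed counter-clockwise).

Apply the shoelace formula: 2A = Σ (x_i·y_{i+1} − x_{i+1}·y_i), indices taken mod 7.
Cross-terms: -138, -72, -231, -340, -70, -50, -332  ⇒  Σ = -1233
Signed area = Σ/2 = -616.5 (negative ⇒ clockwise traversal).

-616.5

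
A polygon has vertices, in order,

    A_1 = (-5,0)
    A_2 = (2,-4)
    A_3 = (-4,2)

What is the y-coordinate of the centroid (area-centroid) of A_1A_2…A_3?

Apply the surveyor's formula. First the cross-terms c_i = x_i·y_{i+1} − x_{i+1}·y_i:
  20, -12, 10  ⇒  2A = 18, A = 9.
Then Σ (y_i + y_{i+1})·c_i = -36, so ȳ = -36 / (6·9) = -2/3.

-2/3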